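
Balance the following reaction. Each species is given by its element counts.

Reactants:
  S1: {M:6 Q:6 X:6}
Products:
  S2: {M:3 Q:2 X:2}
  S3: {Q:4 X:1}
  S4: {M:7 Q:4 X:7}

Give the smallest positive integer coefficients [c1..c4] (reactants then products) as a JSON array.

Coefficients: [5, 3, 3, 3]

M: 5·6 = 30 | 3·3+3·0+3·7 = 30
Q: 5·6 = 30 | 3·2+3·4+3·4 = 30
X: 5·6 = 30 | 3·2+3·1+3·7 = 30
gcd(5,3,3,3) = 1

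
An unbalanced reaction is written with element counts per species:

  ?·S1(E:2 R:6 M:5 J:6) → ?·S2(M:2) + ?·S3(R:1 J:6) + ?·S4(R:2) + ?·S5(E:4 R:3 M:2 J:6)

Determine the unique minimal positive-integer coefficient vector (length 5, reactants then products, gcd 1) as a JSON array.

Coefficients: [2, 4, 1, 4, 1]

E: 2·2 = 4 | 4·0+1·0+4·0+1·4 = 4
R: 2·6 = 12 | 4·0+1·1+4·2+1·3 = 12
M: 2·5 = 10 | 4·2+1·0+4·0+1·2 = 10
J: 2·6 = 12 | 4·0+1·6+4·0+1·6 = 12
gcd(2,4,1,4,1) = 1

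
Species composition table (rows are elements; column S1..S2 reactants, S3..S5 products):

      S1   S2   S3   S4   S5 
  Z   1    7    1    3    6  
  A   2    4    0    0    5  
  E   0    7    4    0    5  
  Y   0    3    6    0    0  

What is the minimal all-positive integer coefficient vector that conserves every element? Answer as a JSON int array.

Z: 3·1+6·7 = 45 | 3·1+2·3+6·6 = 45
A: 3·2+6·4 = 30 | 3·0+2·0+6·5 = 30
E: 3·0+6·7 = 42 | 3·4+2·0+6·5 = 42
Y: 3·0+6·3 = 18 | 3·6+2·0+6·0 = 18
gcd(3,6,3,2,6) = 1

Coefficients: [3, 6, 3, 2, 6]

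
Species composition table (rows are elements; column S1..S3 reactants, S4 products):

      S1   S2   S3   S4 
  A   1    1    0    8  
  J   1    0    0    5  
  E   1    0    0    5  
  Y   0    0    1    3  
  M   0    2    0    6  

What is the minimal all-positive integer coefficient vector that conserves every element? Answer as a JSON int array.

A: 5·1+3·1+3·0 = 8 | 1·8 = 8
J: 5·1+3·0+3·0 = 5 | 1·5 = 5
E: 5·1+3·0+3·0 = 5 | 1·5 = 5
Y: 5·0+3·0+3·1 = 3 | 1·3 = 3
M: 5·0+3·2+3·0 = 6 | 1·6 = 6
gcd(5,3,3,1) = 1

Coefficients: [5, 3, 3, 1]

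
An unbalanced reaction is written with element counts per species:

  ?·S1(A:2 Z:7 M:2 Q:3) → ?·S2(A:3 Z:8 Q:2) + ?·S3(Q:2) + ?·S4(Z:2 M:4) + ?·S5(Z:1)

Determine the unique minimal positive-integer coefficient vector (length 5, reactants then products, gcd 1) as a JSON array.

A: 6·2 = 12 | 4·3+5·0+3·0+4·0 = 12
Z: 6·7 = 42 | 4·8+5·0+3·2+4·1 = 42
M: 6·2 = 12 | 4·0+5·0+3·4+4·0 = 12
Q: 6·3 = 18 | 4·2+5·2+3·0+4·0 = 18
gcd(6,4,5,3,4) = 1

Coefficients: [6, 4, 5, 3, 4]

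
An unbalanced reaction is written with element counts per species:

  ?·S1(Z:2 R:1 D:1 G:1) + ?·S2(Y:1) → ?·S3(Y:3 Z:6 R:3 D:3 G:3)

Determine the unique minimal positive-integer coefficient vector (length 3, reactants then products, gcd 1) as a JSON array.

Y: 3·0+3·1 = 3 | 1·3 = 3
Z: 3·2+3·0 = 6 | 1·6 = 6
R: 3·1+3·0 = 3 | 1·3 = 3
D: 3·1+3·0 = 3 | 1·3 = 3
G: 3·1+3·0 = 3 | 1·3 = 3
gcd(3,3,1) = 1

Coefficients: [3, 3, 1]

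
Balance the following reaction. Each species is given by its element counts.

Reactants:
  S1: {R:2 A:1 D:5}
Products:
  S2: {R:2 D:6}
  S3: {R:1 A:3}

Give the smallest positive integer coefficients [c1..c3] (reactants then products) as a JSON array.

R: 6·2 = 12 | 5·2+2·1 = 12
A: 6·1 = 6 | 5·0+2·3 = 6
D: 6·5 = 30 | 5·6+2·0 = 30
gcd(6,5,2) = 1

Coefficients: [6, 5, 2]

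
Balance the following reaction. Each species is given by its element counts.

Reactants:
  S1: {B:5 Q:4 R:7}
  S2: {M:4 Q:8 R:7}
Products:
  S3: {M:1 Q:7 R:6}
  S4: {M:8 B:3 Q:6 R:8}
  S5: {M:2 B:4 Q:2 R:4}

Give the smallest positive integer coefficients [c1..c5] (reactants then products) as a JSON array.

Coefficients: [2, 6, 6, 2, 1]

M: 2·0+6·4 = 24 | 6·1+2·8+1·2 = 24
B: 2·5+6·0 = 10 | 6·0+2·3+1·4 = 10
Q: 2·4+6·8 = 56 | 6·7+2·6+1·2 = 56
R: 2·7+6·7 = 56 | 6·6+2·8+1·4 = 56
gcd(2,6,6,2,1) = 1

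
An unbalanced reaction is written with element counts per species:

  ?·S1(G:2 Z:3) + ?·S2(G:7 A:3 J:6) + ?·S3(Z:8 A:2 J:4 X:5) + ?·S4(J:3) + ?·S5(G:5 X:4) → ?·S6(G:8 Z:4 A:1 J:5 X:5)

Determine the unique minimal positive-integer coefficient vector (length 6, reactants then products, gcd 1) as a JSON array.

Coefficients: [4, 1, 1, 5, 5, 5]

G: 4·2+1·7+1·0+5·0+5·5 = 40 | 5·8 = 40
Z: 4·3+1·0+1·8+5·0+5·0 = 20 | 5·4 = 20
A: 4·0+1·3+1·2+5·0+5·0 = 5 | 5·1 = 5
J: 4·0+1·6+1·4+5·3+5·0 = 25 | 5·5 = 25
X: 4·0+1·0+1·5+5·0+5·4 = 25 | 5·5 = 25
gcd(4,1,1,5,5,5) = 1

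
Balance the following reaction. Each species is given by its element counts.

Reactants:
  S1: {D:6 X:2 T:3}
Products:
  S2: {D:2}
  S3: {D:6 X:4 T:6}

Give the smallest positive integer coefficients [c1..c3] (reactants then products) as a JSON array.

Coefficients: [2, 3, 1]

D: 2·6 = 12 | 3·2+1·6 = 12
X: 2·2 = 4 | 3·0+1·4 = 4
T: 2·3 = 6 | 3·0+1·6 = 6
gcd(2,3,1) = 1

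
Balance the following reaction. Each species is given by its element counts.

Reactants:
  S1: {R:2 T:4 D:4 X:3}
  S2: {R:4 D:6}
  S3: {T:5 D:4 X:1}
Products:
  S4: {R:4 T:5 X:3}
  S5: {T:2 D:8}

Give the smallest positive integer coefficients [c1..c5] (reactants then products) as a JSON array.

Coefficients: [2, 2, 3, 3, 4]

R: 2·2+2·4+3·0 = 12 | 3·4+4·0 = 12
T: 2·4+2·0+3·5 = 23 | 3·5+4·2 = 23
D: 2·4+2·6+3·4 = 32 | 3·0+4·8 = 32
X: 2·3+2·0+3·1 = 9 | 3·3+4·0 = 9
gcd(2,2,3,3,4) = 1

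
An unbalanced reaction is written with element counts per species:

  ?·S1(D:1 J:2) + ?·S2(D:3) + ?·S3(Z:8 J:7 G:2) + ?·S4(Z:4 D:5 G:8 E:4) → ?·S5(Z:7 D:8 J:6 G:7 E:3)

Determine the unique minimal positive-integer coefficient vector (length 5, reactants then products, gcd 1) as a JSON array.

Coefficients: [5, 4, 2, 3, 4]

Z: 5·0+4·0+2·8+3·4 = 28 | 4·7 = 28
D: 5·1+4·3+2·0+3·5 = 32 | 4·8 = 32
J: 5·2+4·0+2·7+3·0 = 24 | 4·6 = 24
G: 5·0+4·0+2·2+3·8 = 28 | 4·7 = 28
E: 5·0+4·0+2·0+3·4 = 12 | 4·3 = 12
gcd(5,4,2,3,4) = 1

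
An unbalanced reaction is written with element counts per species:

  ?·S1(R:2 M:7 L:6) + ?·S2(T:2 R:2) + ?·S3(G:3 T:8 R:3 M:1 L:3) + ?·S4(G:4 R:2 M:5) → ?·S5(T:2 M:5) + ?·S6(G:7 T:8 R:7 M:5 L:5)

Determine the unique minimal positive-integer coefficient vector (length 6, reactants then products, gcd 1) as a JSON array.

Coefficients: [1, 2, 3, 3, 2, 3]

G: 1·0+2·0+3·3+3·4 = 21 | 2·0+3·7 = 21
T: 1·0+2·2+3·8+3·0 = 28 | 2·2+3·8 = 28
R: 1·2+2·2+3·3+3·2 = 21 | 2·0+3·7 = 21
M: 1·7+2·0+3·1+3·5 = 25 | 2·5+3·5 = 25
L: 1·6+2·0+3·3+3·0 = 15 | 2·0+3·5 = 15
gcd(1,2,3,3,2,3) = 1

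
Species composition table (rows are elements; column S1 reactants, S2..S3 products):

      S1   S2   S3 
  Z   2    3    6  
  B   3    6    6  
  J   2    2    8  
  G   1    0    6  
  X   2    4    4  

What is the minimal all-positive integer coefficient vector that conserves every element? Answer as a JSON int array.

Coefficients: [6, 2, 1]

Z: 6·2 = 12 | 2·3+1·6 = 12
B: 6·3 = 18 | 2·6+1·6 = 18
J: 6·2 = 12 | 2·2+1·8 = 12
G: 6·1 = 6 | 2·0+1·6 = 6
X: 6·2 = 12 | 2·4+1·4 = 12
gcd(6,2,1) = 1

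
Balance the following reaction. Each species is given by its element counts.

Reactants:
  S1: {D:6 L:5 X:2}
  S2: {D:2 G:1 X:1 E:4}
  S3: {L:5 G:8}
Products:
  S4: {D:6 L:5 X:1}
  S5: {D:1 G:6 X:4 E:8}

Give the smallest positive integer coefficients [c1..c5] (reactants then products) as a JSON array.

D: 5·6+4·2+1·0 = 38 | 6·6+2·1 = 38
L: 5·5+4·0+1·5 = 30 | 6·5+2·0 = 30
G: 5·0+4·1+1·8 = 12 | 6·0+2·6 = 12
X: 5·2+4·1+1·0 = 14 | 6·1+2·4 = 14
E: 5·0+4·4+1·0 = 16 | 6·0+2·8 = 16
gcd(5,4,1,6,2) = 1

Coefficients: [5, 4, 1, 6, 2]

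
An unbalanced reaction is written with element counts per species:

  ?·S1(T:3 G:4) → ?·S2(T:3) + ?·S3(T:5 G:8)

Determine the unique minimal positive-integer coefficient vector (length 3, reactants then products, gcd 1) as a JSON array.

T: 6·3 = 18 | 1·3+3·5 = 18
G: 6·4 = 24 | 1·0+3·8 = 24
gcd(6,1,3) = 1

Coefficients: [6, 1, 3]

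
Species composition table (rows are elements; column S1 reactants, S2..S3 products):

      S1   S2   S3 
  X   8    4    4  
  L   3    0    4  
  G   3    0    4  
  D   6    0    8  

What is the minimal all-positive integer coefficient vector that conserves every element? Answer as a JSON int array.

X: 4·8 = 32 | 5·4+3·4 = 32
L: 4·3 = 12 | 5·0+3·4 = 12
G: 4·3 = 12 | 5·0+3·4 = 12
D: 4·6 = 24 | 5·0+3·8 = 24
gcd(4,5,3) = 1

Coefficients: [4, 5, 3]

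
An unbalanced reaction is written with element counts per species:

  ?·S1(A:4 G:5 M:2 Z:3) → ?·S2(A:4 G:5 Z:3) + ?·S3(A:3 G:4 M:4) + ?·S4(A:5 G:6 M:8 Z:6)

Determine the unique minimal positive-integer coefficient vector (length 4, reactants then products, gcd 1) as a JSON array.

Coefficients: [6, 4, 1, 1]

A: 6·4 = 24 | 4·4+1·3+1·5 = 24
G: 6·5 = 30 | 4·5+1·4+1·6 = 30
M: 6·2 = 12 | 4·0+1·4+1·8 = 12
Z: 6·3 = 18 | 4·3+1·0+1·6 = 18
gcd(6,4,1,1) = 1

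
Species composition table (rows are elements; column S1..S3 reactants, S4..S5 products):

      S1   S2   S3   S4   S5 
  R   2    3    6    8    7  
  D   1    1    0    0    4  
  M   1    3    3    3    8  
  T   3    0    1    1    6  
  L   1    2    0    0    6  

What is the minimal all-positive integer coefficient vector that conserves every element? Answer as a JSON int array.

Coefficients: [4, 4, 3, 3, 2]

R: 4·2+4·3+3·6 = 38 | 3·8+2·7 = 38
D: 4·1+4·1+3·0 = 8 | 3·0+2·4 = 8
M: 4·1+4·3+3·3 = 25 | 3·3+2·8 = 25
T: 4·3+4·0+3·1 = 15 | 3·1+2·6 = 15
L: 4·1+4·2+3·0 = 12 | 3·0+2·6 = 12
gcd(4,4,3,3,2) = 1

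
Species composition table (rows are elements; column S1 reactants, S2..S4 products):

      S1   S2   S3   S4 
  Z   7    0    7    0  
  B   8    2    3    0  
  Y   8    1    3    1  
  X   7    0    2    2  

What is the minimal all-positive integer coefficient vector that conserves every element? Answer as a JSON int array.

Z: 2·7 = 14 | 5·0+2·7+5·0 = 14
B: 2·8 = 16 | 5·2+2·3+5·0 = 16
Y: 2·8 = 16 | 5·1+2·3+5·1 = 16
X: 2·7 = 14 | 5·0+2·2+5·2 = 14
gcd(2,5,2,5) = 1

Coefficients: [2, 5, 2, 5]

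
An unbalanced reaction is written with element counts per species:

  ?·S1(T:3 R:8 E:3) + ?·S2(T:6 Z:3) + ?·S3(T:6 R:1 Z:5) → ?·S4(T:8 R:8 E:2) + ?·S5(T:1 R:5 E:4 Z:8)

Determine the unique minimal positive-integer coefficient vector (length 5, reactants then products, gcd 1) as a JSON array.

T: 6·3+2·6+2·6 = 42 | 5·8+2·1 = 42
R: 6·8+2·0+2·1 = 50 | 5·8+2·5 = 50
E: 6·3+2·0+2·0 = 18 | 5·2+2·4 = 18
Z: 6·0+2·3+2·5 = 16 | 5·0+2·8 = 16
gcd(6,2,2,5,2) = 1

Coefficients: [6, 2, 2, 5, 2]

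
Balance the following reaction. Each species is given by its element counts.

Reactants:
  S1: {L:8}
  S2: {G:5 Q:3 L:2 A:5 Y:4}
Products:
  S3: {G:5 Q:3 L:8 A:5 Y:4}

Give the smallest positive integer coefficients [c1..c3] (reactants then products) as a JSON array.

Coefficients: [3, 4, 4]

G: 3·0+4·5 = 20 | 4·5 = 20
Q: 3·0+4·3 = 12 | 4·3 = 12
L: 3·8+4·2 = 32 | 4·8 = 32
A: 3·0+4·5 = 20 | 4·5 = 20
Y: 3·0+4·4 = 16 | 4·4 = 16
gcd(3,4,4) = 1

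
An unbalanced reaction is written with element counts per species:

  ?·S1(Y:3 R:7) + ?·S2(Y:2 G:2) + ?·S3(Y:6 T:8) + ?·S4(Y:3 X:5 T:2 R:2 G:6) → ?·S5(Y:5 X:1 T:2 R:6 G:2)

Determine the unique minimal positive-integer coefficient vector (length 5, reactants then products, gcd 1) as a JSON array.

Coefficients: [4, 2, 1, 1, 5]

Y: 4·3+2·2+1·6+1·3 = 25 | 5·5 = 25
X: 4·0+2·0+1·0+1·5 = 5 | 5·1 = 5
T: 4·0+2·0+1·8+1·2 = 10 | 5·2 = 10
R: 4·7+2·0+1·0+1·2 = 30 | 5·6 = 30
G: 4·0+2·2+1·0+1·6 = 10 | 5·2 = 10
gcd(4,2,1,1,5) = 1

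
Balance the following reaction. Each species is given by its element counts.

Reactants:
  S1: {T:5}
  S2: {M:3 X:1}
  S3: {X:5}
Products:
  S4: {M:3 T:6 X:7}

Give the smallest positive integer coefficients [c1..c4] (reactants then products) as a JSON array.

Coefficients: [6, 5, 6, 5]

M: 6·0+5·3+6·0 = 15 | 5·3 = 15
T: 6·5+5·0+6·0 = 30 | 5·6 = 30
X: 6·0+5·1+6·5 = 35 | 5·7 = 35
gcd(6,5,6,5) = 1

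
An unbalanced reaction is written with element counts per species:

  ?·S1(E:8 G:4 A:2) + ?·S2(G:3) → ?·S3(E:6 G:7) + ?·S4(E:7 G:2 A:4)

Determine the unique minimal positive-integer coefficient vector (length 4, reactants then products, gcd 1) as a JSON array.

Coefficients: [4, 3, 3, 2]

E: 4·8+3·0 = 32 | 3·6+2·7 = 32
G: 4·4+3·3 = 25 | 3·7+2·2 = 25
A: 4·2+3·0 = 8 | 3·0+2·4 = 8
gcd(4,3,3,2) = 1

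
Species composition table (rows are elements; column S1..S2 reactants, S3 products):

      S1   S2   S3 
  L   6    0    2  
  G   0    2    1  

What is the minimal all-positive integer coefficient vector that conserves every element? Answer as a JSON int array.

Coefficients: [2, 3, 6]

L: 2·6+3·0 = 12 | 6·2 = 12
G: 2·0+3·2 = 6 | 6·1 = 6
gcd(2,3,6) = 1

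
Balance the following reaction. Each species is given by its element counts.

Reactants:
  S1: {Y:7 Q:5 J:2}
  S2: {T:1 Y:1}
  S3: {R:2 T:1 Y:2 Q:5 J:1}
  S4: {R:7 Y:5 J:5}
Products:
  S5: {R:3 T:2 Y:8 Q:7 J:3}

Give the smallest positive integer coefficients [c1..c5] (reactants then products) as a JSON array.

R: 3·0+6·0+4·2+1·7 = 15 | 5·3 = 15
T: 3·0+6·1+4·1+1·0 = 10 | 5·2 = 10
Y: 3·7+6·1+4·2+1·5 = 40 | 5·8 = 40
Q: 3·5+6·0+4·5+1·0 = 35 | 5·7 = 35
J: 3·2+6·0+4·1+1·5 = 15 | 5·3 = 15
gcd(3,6,4,1,5) = 1

Coefficients: [3, 6, 4, 1, 5]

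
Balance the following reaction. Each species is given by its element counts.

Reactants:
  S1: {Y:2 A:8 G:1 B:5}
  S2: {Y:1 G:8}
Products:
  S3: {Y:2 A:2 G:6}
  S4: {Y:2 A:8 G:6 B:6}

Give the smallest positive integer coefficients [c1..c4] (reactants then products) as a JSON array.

Y: 6·2+6·1 = 18 | 4·2+5·2 = 18
A: 6·8+6·0 = 48 | 4·2+5·8 = 48
G: 6·1+6·8 = 54 | 4·6+5·6 = 54
B: 6·5+6·0 = 30 | 4·0+5·6 = 30
gcd(6,6,4,5) = 1

Coefficients: [6, 6, 4, 5]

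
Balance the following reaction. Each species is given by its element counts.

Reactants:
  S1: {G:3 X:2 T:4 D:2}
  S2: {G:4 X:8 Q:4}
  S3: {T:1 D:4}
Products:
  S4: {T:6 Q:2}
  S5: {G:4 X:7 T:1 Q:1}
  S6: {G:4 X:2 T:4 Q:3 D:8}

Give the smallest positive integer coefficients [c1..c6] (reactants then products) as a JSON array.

Coefficients: [4, 3, 2, 1, 4, 2]

G: 4·3+3·4+2·0 = 24 | 1·0+4·4+2·4 = 24
X: 4·2+3·8+2·0 = 32 | 1·0+4·7+2·2 = 32
T: 4·4+3·0+2·1 = 18 | 1·6+4·1+2·4 = 18
Q: 4·0+3·4+2·0 = 12 | 1·2+4·1+2·3 = 12
D: 4·2+3·0+2·4 = 16 | 1·0+4·0+2·8 = 16
gcd(4,3,2,1,4,2) = 1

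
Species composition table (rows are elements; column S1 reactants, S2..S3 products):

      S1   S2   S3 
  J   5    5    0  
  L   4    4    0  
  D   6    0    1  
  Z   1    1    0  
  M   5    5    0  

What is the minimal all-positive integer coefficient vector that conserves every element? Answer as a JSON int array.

Coefficients: [1, 1, 6]

J: 1·5 = 5 | 1·5+6·0 = 5
L: 1·4 = 4 | 1·4+6·0 = 4
D: 1·6 = 6 | 1·0+6·1 = 6
Z: 1·1 = 1 | 1·1+6·0 = 1
M: 1·5 = 5 | 1·5+6·0 = 5
gcd(1,1,6) = 1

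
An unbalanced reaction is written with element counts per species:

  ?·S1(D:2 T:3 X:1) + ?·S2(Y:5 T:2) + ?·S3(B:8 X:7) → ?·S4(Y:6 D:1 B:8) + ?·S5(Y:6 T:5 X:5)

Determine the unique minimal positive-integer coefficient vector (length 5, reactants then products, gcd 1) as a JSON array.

Y: 1·0+6·5+2·0 = 30 | 2·6+3·6 = 30
D: 1·2+6·0+2·0 = 2 | 2·1+3·0 = 2
T: 1·3+6·2+2·0 = 15 | 2·0+3·5 = 15
B: 1·0+6·0+2·8 = 16 | 2·8+3·0 = 16
X: 1·1+6·0+2·7 = 15 | 2·0+3·5 = 15
gcd(1,6,2,2,3) = 1

Coefficients: [1, 6, 2, 2, 3]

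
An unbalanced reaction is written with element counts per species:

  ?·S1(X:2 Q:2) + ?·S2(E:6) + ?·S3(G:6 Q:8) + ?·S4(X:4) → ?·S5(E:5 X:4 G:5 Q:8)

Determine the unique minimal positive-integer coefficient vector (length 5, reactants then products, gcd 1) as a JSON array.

Coefficients: [4, 5, 5, 4, 6]

E: 4·0+5·6+5·0+4·0 = 30 | 6·5 = 30
X: 4·2+5·0+5·0+4·4 = 24 | 6·4 = 24
G: 4·0+5·0+5·6+4·0 = 30 | 6·5 = 30
Q: 4·2+5·0+5·8+4·0 = 48 | 6·8 = 48
gcd(4,5,5,4,6) = 1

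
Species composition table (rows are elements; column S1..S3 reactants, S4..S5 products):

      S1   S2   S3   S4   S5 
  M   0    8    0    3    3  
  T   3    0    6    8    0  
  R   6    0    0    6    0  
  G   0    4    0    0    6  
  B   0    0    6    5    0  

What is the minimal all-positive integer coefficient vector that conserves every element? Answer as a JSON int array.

Coefficients: [6, 3, 5, 6, 2]

M: 6·0+3·8+5·0 = 24 | 6·3+2·3 = 24
T: 6·3+3·0+5·6 = 48 | 6·8+2·0 = 48
R: 6·6+3·0+5·0 = 36 | 6·6+2·0 = 36
G: 6·0+3·4+5·0 = 12 | 6·0+2·6 = 12
B: 6·0+3·0+5·6 = 30 | 6·5+2·0 = 30
gcd(6,3,5,6,2) = 1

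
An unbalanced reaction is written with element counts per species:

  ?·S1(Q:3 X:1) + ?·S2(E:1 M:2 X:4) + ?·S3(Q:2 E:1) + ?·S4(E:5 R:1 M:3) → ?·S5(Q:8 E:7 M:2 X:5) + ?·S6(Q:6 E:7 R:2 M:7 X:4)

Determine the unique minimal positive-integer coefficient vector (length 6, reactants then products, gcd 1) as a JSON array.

Q: 6·3+3·0+5·2+4·0 = 28 | 2·8+2·6 = 28
E: 6·0+3·1+5·1+4·5 = 28 | 2·7+2·7 = 28
R: 6·0+3·0+5·0+4·1 = 4 | 2·0+2·2 = 4
M: 6·0+3·2+5·0+4·3 = 18 | 2·2+2·7 = 18
X: 6·1+3·4+5·0+4·0 = 18 | 2·5+2·4 = 18
gcd(6,3,5,4,2,2) = 1

Coefficients: [6, 3, 5, 4, 2, 2]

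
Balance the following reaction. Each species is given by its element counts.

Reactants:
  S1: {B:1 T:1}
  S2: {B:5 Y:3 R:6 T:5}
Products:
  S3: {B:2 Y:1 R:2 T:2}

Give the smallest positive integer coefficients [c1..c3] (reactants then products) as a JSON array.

Coefficients: [1, 1, 3]

B: 1·1+1·5 = 6 | 3·2 = 6
Y: 1·0+1·3 = 3 | 3·1 = 3
R: 1·0+1·6 = 6 | 3·2 = 6
T: 1·1+1·5 = 6 | 3·2 = 6
gcd(1,1,3) = 1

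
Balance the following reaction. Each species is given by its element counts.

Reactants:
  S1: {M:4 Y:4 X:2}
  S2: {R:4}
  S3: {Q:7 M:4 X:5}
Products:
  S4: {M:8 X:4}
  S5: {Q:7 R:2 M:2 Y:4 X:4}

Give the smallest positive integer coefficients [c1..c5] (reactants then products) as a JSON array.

Q: 4·0+2·0+4·7 = 28 | 3·0+4·7 = 28
R: 4·0+2·4+4·0 = 8 | 3·0+4·2 = 8
M: 4·4+2·0+4·4 = 32 | 3·8+4·2 = 32
Y: 4·4+2·0+4·0 = 16 | 3·0+4·4 = 16
X: 4·2+2·0+4·5 = 28 | 3·4+4·4 = 28
gcd(4,2,4,3,4) = 1

Coefficients: [4, 2, 4, 3, 4]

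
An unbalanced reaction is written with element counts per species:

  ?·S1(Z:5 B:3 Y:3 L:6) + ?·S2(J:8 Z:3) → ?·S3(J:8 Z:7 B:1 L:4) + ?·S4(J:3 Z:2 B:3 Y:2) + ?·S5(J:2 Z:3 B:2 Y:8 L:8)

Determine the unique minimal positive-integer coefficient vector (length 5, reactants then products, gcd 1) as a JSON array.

Coefficients: [4, 5, 4, 2, 1]

J: 4·0+5·8 = 40 | 4·8+2·3+1·2 = 40
Z: 4·5+5·3 = 35 | 4·7+2·2+1·3 = 35
B: 4·3+5·0 = 12 | 4·1+2·3+1·2 = 12
Y: 4·3+5·0 = 12 | 4·0+2·2+1·8 = 12
L: 4·6+5·0 = 24 | 4·4+2·0+1·8 = 24
gcd(4,5,4,2,1) = 1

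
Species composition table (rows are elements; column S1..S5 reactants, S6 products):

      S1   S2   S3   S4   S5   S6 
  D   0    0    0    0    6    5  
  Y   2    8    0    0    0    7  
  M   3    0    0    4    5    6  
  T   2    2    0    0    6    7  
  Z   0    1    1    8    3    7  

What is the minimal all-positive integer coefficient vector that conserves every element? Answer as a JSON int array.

D: 1·0+5·0+6·0+2·0+5·6 = 30 | 6·5 = 30
Y: 1·2+5·8+6·0+2·0+5·0 = 42 | 6·7 = 42
M: 1·3+5·0+6·0+2·4+5·5 = 36 | 6·6 = 36
T: 1·2+5·2+6·0+2·0+5·6 = 42 | 6·7 = 42
Z: 1·0+5·1+6·1+2·8+5·3 = 42 | 6·7 = 42
gcd(1,5,6,2,5,6) = 1

Coefficients: [1, 5, 6, 2, 5, 6]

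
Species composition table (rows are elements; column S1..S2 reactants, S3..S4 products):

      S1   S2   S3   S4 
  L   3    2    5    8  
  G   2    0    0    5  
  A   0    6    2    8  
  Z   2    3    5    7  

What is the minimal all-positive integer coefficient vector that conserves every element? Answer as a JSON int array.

L: 5·3+3·2 = 21 | 1·5+2·8 = 21
G: 5·2+3·0 = 10 | 1·0+2·5 = 10
A: 5·0+3·6 = 18 | 1·2+2·8 = 18
Z: 5·2+3·3 = 19 | 1·5+2·7 = 19
gcd(5,3,1,2) = 1

Coefficients: [5, 3, 1, 2]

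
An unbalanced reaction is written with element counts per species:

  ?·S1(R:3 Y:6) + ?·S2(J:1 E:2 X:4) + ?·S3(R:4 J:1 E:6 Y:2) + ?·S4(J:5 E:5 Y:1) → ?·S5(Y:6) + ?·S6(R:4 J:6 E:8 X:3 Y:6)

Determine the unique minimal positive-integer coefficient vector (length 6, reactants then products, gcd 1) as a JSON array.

R: 4·3+3·0+1·4+4·0 = 16 | 1·0+4·4 = 16
J: 4·0+3·1+1·1+4·5 = 24 | 1·0+4·6 = 24
E: 4·0+3·2+1·6+4·5 = 32 | 1·0+4·8 = 32
X: 4·0+3·4+1·0+4·0 = 12 | 1·0+4·3 = 12
Y: 4·6+3·0+1·2+4·1 = 30 | 1·6+4·6 = 30
gcd(4,3,1,4,1,4) = 1

Coefficients: [4, 3, 1, 4, 1, 4]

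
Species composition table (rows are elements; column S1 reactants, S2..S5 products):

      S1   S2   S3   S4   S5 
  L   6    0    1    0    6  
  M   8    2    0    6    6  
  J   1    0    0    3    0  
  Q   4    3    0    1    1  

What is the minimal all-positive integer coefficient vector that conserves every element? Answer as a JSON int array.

L: 3·6 = 18 | 3·0+6·1+1·0+2·6 = 18
M: 3·8 = 24 | 3·2+6·0+1·6+2·6 = 24
J: 3·1 = 3 | 3·0+6·0+1·3+2·0 = 3
Q: 3·4 = 12 | 3·3+6·0+1·1+2·1 = 12
gcd(3,3,6,1,2) = 1

Coefficients: [3, 3, 6, 1, 2]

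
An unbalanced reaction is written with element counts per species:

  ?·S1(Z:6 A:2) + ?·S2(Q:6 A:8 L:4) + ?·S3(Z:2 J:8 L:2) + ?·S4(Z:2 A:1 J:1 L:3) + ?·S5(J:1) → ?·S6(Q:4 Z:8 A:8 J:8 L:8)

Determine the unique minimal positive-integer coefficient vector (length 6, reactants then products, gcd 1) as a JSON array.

Coefficients: [2, 2, 2, 4, 4, 3]

Q: 2·0+2·6+2·0+4·0+4·0 = 12 | 3·4 = 12
Z: 2·6+2·0+2·2+4·2+4·0 = 24 | 3·8 = 24
A: 2·2+2·8+2·0+4·1+4·0 = 24 | 3·8 = 24
J: 2·0+2·0+2·8+4·1+4·1 = 24 | 3·8 = 24
L: 2·0+2·4+2·2+4·3+4·0 = 24 | 3·8 = 24
gcd(2,2,2,4,4,3) = 1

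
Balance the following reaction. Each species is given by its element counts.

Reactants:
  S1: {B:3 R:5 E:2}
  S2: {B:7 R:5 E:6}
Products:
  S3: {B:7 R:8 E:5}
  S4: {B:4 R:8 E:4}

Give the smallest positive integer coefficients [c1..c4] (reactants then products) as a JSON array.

Coefficients: [6, 2, 4, 1]

B: 6·3+2·7 = 32 | 4·7+1·4 = 32
R: 6·5+2·5 = 40 | 4·8+1·8 = 40
E: 6·2+2·6 = 24 | 4·5+1·4 = 24
gcd(6,2,4,1) = 1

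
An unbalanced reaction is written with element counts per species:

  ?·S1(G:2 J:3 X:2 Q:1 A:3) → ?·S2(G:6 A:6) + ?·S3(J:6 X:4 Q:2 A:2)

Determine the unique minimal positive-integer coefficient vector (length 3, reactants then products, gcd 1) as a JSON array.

G: 6·2 = 12 | 2·6+3·0 = 12
J: 6·3 = 18 | 2·0+3·6 = 18
X: 6·2 = 12 | 2·0+3·4 = 12
Q: 6·1 = 6 | 2·0+3·2 = 6
A: 6·3 = 18 | 2·6+3·2 = 18
gcd(6,2,3) = 1

Coefficients: [6, 2, 3]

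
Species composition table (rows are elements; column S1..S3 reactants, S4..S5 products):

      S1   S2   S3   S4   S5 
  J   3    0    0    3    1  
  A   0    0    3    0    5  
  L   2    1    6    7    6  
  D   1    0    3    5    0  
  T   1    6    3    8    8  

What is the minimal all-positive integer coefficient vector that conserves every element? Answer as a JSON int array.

J: 5·3+6·0+5·0 = 15 | 4·3+3·1 = 15
A: 5·0+6·0+5·3 = 15 | 4·0+3·5 = 15
L: 5·2+6·1+5·6 = 46 | 4·7+3·6 = 46
D: 5·1+6·0+5·3 = 20 | 4·5+3·0 = 20
T: 5·1+6·6+5·3 = 56 | 4·8+3·8 = 56
gcd(5,6,5,4,3) = 1

Coefficients: [5, 6, 5, 4, 3]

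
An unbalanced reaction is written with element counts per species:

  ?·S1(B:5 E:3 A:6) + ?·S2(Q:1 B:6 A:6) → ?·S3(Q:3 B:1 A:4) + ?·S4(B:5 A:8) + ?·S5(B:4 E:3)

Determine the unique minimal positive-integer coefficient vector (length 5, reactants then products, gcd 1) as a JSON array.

Coefficients: [3, 3, 1, 4, 3]

Q: 3·0+3·1 = 3 | 1·3+4·0+3·0 = 3
B: 3·5+3·6 = 33 | 1·1+4·5+3·4 = 33
E: 3·3+3·0 = 9 | 1·0+4·0+3·3 = 9
A: 3·6+3·6 = 36 | 1·4+4·8+3·0 = 36
gcd(3,3,1,4,3) = 1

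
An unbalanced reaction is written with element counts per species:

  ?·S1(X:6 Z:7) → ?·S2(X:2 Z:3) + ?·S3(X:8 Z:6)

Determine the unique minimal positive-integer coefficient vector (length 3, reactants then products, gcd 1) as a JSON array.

X: 3·6 = 18 | 5·2+1·8 = 18
Z: 3·7 = 21 | 5·3+1·6 = 21
gcd(3,5,1) = 1

Coefficients: [3, 5, 1]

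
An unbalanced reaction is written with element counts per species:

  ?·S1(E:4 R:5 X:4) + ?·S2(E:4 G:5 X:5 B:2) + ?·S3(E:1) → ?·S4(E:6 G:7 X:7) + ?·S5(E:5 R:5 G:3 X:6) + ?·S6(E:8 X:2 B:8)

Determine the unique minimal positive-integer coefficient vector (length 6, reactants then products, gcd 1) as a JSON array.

Coefficients: [2, 4, 6, 2, 2, 1]

E: 2·4+4·4+6·1 = 30 | 2·6+2·5+1·8 = 30
R: 2·5+4·0+6·0 = 10 | 2·0+2·5+1·0 = 10
G: 2·0+4·5+6·0 = 20 | 2·7+2·3+1·0 = 20
X: 2·4+4·5+6·0 = 28 | 2·7+2·6+1·2 = 28
B: 2·0+4·2+6·0 = 8 | 2·0+2·0+1·8 = 8
gcd(2,4,6,2,2,1) = 1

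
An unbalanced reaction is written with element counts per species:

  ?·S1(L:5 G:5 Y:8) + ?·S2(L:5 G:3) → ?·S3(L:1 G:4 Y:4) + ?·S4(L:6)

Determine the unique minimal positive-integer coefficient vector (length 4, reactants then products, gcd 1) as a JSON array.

L: 3·5+3·5 = 30 | 6·1+4·6 = 30
G: 3·5+3·3 = 24 | 6·4+4·0 = 24
Y: 3·8+3·0 = 24 | 6·4+4·0 = 24
gcd(3,3,6,4) = 1

Coefficients: [3, 3, 6, 4]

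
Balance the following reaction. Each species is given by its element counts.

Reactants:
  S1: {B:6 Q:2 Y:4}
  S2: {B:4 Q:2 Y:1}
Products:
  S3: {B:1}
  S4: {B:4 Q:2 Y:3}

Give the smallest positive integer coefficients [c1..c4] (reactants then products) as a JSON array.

B: 2·6+1·4 = 16 | 4·1+3·4 = 16
Q: 2·2+1·2 = 6 | 4·0+3·2 = 6
Y: 2·4+1·1 = 9 | 4·0+3·3 = 9
gcd(2,1,4,3) = 1

Coefficients: [2, 1, 4, 3]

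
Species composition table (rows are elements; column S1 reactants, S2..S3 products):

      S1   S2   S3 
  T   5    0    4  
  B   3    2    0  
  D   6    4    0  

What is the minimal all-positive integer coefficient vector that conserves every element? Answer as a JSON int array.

T: 4·5 = 20 | 6·0+5·4 = 20
B: 4·3 = 12 | 6·2+5·0 = 12
D: 4·6 = 24 | 6·4+5·0 = 24
gcd(4,6,5) = 1

Coefficients: [4, 6, 5]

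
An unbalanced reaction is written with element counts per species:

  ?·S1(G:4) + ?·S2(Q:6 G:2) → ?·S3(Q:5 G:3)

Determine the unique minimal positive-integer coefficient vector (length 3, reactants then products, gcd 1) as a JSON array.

Q: 2·0+5·6 = 30 | 6·5 = 30
G: 2·4+5·2 = 18 | 6·3 = 18
gcd(2,5,6) = 1

Coefficients: [2, 5, 6]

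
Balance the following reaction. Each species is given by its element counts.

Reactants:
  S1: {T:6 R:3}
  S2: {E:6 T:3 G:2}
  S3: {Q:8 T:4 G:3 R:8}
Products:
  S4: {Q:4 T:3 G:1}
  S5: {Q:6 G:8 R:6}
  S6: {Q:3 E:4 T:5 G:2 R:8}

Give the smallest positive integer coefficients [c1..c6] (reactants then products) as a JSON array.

Q: 2·0+4·0+6·8 = 48 | 6·4+1·6+6·3 = 48
E: 2·0+4·6+6·0 = 24 | 6·0+1·0+6·4 = 24
T: 2·6+4·3+6·4 = 48 | 6·3+1·0+6·5 = 48
G: 2·0+4·2+6·3 = 26 | 6·1+1·8+6·2 = 26
R: 2·3+4·0+6·8 = 54 | 6·0+1·6+6·8 = 54
gcd(2,4,6,6,1,6) = 1

Coefficients: [2, 4, 6, 6, 1, 6]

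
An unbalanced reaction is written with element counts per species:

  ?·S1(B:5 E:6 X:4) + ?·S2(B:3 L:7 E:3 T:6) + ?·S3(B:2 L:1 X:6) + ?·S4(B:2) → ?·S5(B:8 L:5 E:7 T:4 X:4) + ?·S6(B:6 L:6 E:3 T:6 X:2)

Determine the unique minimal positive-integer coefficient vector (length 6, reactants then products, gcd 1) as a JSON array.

B: 5·5+5·3+1·2+6·2 = 54 | 6·8+1·6 = 54
L: 5·0+5·7+1·1+6·0 = 36 | 6·5+1·6 = 36
E: 5·6+5·3+1·0+6·0 = 45 | 6·7+1·3 = 45
T: 5·0+5·6+1·0+6·0 = 30 | 6·4+1·6 = 30
X: 5·4+5·0+1·6+6·0 = 26 | 6·4+1·2 = 26
gcd(5,5,1,6,6,1) = 1

Coefficients: [5, 5, 1, 6, 6, 1]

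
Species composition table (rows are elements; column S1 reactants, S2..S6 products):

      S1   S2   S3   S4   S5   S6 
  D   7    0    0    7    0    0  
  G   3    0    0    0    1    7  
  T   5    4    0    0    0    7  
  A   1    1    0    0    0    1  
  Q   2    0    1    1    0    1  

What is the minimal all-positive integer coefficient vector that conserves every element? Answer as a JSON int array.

Coefficients: [3, 2, 2, 3, 2, 1]

D: 3·7 = 21 | 2·0+2·0+3·7+2·0+1·0 = 21
G: 3·3 = 9 | 2·0+2·0+3·0+2·1+1·7 = 9
T: 3·5 = 15 | 2·4+2·0+3·0+2·0+1·7 = 15
A: 3·1 = 3 | 2·1+2·0+3·0+2·0+1·1 = 3
Q: 3·2 = 6 | 2·0+2·1+3·1+2·0+1·1 = 6
gcd(3,2,2,3,2,1) = 1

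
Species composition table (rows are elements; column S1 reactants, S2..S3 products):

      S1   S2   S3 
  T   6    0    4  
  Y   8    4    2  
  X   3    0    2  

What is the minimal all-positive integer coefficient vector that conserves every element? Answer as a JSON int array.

T: 4·6 = 24 | 5·0+6·4 = 24
Y: 4·8 = 32 | 5·4+6·2 = 32
X: 4·3 = 12 | 5·0+6·2 = 12
gcd(4,5,6) = 1

Coefficients: [4, 5, 6]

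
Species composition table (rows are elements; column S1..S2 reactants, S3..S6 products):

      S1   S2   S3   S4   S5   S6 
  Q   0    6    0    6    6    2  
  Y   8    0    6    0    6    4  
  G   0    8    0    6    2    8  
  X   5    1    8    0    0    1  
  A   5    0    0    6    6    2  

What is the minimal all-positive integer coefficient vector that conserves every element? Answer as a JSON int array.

Coefficients: [6, 5, 4, 2, 2, 3]

Q: 6·0+5·6 = 30 | 4·0+2·6+2·6+3·2 = 30
Y: 6·8+5·0 = 48 | 4·6+2·0+2·6+3·4 = 48
G: 6·0+5·8 = 40 | 4·0+2·6+2·2+3·8 = 40
X: 6·5+5·1 = 35 | 4·8+2·0+2·0+3·1 = 35
A: 6·5+5·0 = 30 | 4·0+2·6+2·6+3·2 = 30
gcd(6,5,4,2,2,3) = 1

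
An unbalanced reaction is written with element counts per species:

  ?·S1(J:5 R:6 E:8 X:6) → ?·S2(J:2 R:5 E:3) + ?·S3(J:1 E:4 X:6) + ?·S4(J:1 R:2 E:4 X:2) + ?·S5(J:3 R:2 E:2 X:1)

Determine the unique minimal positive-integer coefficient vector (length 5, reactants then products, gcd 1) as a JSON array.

Coefficients: [5, 4, 4, 1, 4]

J: 5·5 = 25 | 4·2+4·1+1·1+4·3 = 25
R: 5·6 = 30 | 4·5+4·0+1·2+4·2 = 30
E: 5·8 = 40 | 4·3+4·4+1·4+4·2 = 40
X: 5·6 = 30 | 4·0+4·6+1·2+4·1 = 30
gcd(5,4,4,1,4) = 1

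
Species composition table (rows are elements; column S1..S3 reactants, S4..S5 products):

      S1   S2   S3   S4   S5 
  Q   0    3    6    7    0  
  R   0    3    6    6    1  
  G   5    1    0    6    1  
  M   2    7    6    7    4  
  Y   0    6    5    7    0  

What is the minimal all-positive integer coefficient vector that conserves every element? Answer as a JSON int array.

Coefficients: [4, 1, 3, 3, 3]

Q: 4·0+1·3+3·6 = 21 | 3·7+3·0 = 21
R: 4·0+1·3+3·6 = 21 | 3·6+3·1 = 21
G: 4·5+1·1+3·0 = 21 | 3·6+3·1 = 21
M: 4·2+1·7+3·6 = 33 | 3·7+3·4 = 33
Y: 4·0+1·6+3·5 = 21 | 3·7+3·0 = 21
gcd(4,1,3,3,3) = 1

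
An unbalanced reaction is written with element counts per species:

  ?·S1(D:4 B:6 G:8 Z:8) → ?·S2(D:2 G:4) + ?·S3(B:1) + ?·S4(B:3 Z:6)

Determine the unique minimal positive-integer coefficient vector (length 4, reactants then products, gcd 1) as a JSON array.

D: 3·4 = 12 | 6·2+6·0+4·0 = 12
B: 3·6 = 18 | 6·0+6·1+4·3 = 18
G: 3·8 = 24 | 6·4+6·0+4·0 = 24
Z: 3·8 = 24 | 6·0+6·0+4·6 = 24
gcd(3,6,6,4) = 1

Coefficients: [3, 6, 6, 4]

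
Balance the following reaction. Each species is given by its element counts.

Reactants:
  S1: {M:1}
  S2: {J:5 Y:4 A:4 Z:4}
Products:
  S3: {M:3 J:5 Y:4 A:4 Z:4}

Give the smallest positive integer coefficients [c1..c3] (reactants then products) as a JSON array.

M: 3·1+1·0 = 3 | 1·3 = 3
J: 3·0+1·5 = 5 | 1·5 = 5
Y: 3·0+1·4 = 4 | 1·4 = 4
A: 3·0+1·4 = 4 | 1·4 = 4
Z: 3·0+1·4 = 4 | 1·4 = 4
gcd(3,1,1) = 1

Coefficients: [3, 1, 1]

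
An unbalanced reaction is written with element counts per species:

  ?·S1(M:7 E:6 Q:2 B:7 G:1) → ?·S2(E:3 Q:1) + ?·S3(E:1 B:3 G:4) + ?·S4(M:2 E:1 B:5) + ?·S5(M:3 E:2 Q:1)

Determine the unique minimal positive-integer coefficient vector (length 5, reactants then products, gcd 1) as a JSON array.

M: 4·7 = 28 | 2·0+1·0+5·2+6·3 = 28
E: 4·6 = 24 | 2·3+1·1+5·1+6·2 = 24
Q: 4·2 = 8 | 2·1+1·0+5·0+6·1 = 8
B: 4·7 = 28 | 2·0+1·3+5·5+6·0 = 28
G: 4·1 = 4 | 2·0+1·4+5·0+6·0 = 4
gcd(4,2,1,5,6) = 1

Coefficients: [4, 2, 1, 5, 6]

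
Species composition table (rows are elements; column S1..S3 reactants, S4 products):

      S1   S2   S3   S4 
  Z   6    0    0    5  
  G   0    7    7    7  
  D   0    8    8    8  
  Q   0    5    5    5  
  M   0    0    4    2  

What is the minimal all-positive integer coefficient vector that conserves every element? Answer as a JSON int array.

Coefficients: [5, 3, 3, 6]

Z: 5·6+3·0+3·0 = 30 | 6·5 = 30
G: 5·0+3·7+3·7 = 42 | 6·7 = 42
D: 5·0+3·8+3·8 = 48 | 6·8 = 48
Q: 5·0+3·5+3·5 = 30 | 6·5 = 30
M: 5·0+3·0+3·4 = 12 | 6·2 = 12
gcd(5,3,3,6) = 1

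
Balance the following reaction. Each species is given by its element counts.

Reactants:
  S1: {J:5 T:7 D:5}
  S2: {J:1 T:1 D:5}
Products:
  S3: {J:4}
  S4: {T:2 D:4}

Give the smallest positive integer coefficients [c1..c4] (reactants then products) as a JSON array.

Coefficients: [1, 3, 2, 5]

J: 1·5+3·1 = 8 | 2·4+5·0 = 8
T: 1·7+3·1 = 10 | 2·0+5·2 = 10
D: 1·5+3·5 = 20 | 2·0+5·4 = 20
gcd(1,3,2,5) = 1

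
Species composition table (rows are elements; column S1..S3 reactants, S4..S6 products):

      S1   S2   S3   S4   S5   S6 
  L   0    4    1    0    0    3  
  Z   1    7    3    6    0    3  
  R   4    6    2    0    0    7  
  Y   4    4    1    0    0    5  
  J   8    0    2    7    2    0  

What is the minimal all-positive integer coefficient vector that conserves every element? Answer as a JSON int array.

L: 3·0+3·4+6·1 = 18 | 4·0+4·0+6·3 = 18
Z: 3·1+3·7+6·3 = 42 | 4·6+4·0+6·3 = 42
R: 3·4+3·6+6·2 = 42 | 4·0+4·0+6·7 = 42
Y: 3·4+3·4+6·1 = 30 | 4·0+4·0+6·5 = 30
J: 3·8+3·0+6·2 = 36 | 4·7+4·2+6·0 = 36
gcd(3,3,6,4,4,6) = 1

Coefficients: [3, 3, 6, 4, 4, 6]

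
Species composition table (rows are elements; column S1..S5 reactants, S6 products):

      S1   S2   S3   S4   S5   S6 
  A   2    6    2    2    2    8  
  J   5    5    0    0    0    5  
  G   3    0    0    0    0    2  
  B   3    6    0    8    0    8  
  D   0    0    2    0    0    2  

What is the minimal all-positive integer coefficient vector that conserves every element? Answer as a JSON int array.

A: 4·2+2·6+6·2+3·2+5·2 = 48 | 6·8 = 48
J: 4·5+2·5+6·0+3·0+5·0 = 30 | 6·5 = 30
G: 4·3+2·0+6·0+3·0+5·0 = 12 | 6·2 = 12
B: 4·3+2·6+6·0+3·8+5·0 = 48 | 6·8 = 48
D: 4·0+2·0+6·2+3·0+5·0 = 12 | 6·2 = 12
gcd(4,2,6,3,5,6) = 1

Coefficients: [4, 2, 6, 3, 5, 6]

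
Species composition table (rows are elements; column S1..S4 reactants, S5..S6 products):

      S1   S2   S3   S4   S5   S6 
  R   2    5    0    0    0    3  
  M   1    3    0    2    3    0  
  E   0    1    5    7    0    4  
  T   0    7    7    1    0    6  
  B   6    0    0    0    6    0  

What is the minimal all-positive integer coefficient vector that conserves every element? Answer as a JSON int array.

Coefficients: [4, 2, 3, 1, 4, 6]

R: 4·2+2·5+3·0+1·0 = 18 | 4·0+6·3 = 18
M: 4·1+2·3+3·0+1·2 = 12 | 4·3+6·0 = 12
E: 4·0+2·1+3·5+1·7 = 24 | 4·0+6·4 = 24
T: 4·0+2·7+3·7+1·1 = 36 | 4·0+6·6 = 36
B: 4·6+2·0+3·0+1·0 = 24 | 4·6+6·0 = 24
gcd(4,2,3,1,4,6) = 1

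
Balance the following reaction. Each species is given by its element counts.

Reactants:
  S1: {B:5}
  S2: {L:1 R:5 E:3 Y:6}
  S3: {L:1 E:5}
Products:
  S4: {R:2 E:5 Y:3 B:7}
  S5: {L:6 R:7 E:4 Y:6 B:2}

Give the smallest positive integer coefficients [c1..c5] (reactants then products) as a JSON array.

Coefficients: [6, 3, 3, 4, 1]

L: 6·0+3·1+3·1 = 6 | 4·0+1·6 = 6
R: 6·0+3·5+3·0 = 15 | 4·2+1·7 = 15
E: 6·0+3·3+3·5 = 24 | 4·5+1·4 = 24
Y: 6·0+3·6+3·0 = 18 | 4·3+1·6 = 18
B: 6·5+3·0+3·0 = 30 | 4·7+1·2 = 30
gcd(6,3,3,4,1) = 1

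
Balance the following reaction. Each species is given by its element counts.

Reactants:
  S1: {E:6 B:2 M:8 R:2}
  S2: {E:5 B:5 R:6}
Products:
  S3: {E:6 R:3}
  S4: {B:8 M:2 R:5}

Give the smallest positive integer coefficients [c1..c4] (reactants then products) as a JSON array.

Coefficients: [1, 6, 6, 4]

E: 1·6+6·5 = 36 | 6·6+4·0 = 36
B: 1·2+6·5 = 32 | 6·0+4·8 = 32
M: 1·8+6·0 = 8 | 6·0+4·2 = 8
R: 1·2+6·6 = 38 | 6·3+4·5 = 38
gcd(1,6,6,4) = 1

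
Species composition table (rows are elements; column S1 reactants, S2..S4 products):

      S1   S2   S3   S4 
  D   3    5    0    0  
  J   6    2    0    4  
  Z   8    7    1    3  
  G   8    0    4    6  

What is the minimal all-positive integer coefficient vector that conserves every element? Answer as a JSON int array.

Coefficients: [5, 3, 1, 6]

D: 5·3 = 15 | 3·5+1·0+6·0 = 15
J: 5·6 = 30 | 3·2+1·0+6·4 = 30
Z: 5·8 = 40 | 3·7+1·1+6·3 = 40
G: 5·8 = 40 | 3·0+1·4+6·6 = 40
gcd(5,3,1,6) = 1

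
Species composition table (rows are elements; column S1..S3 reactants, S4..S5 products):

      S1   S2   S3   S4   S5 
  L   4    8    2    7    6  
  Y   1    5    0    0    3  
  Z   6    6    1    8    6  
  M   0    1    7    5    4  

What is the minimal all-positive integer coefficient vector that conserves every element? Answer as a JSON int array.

Coefficients: [5, 2, 4, 2, 5]

L: 5·4+2·8+4·2 = 44 | 2·7+5·6 = 44
Y: 5·1+2·5+4·0 = 15 | 2·0+5·3 = 15
Z: 5·6+2·6+4·1 = 46 | 2·8+5·6 = 46
M: 5·0+2·1+4·7 = 30 | 2·5+5·4 = 30
gcd(5,2,4,2,5) = 1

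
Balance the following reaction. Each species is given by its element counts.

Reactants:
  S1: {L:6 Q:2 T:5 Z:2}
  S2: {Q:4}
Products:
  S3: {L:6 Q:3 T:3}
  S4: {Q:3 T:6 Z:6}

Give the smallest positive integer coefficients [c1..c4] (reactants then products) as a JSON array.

Coefficients: [6, 3, 6, 2]

L: 6·6+3·0 = 36 | 6·6+2·0 = 36
Q: 6·2+3·4 = 24 | 6·3+2·3 = 24
T: 6·5+3·0 = 30 | 6·3+2·6 = 30
Z: 6·2+3·0 = 12 | 6·0+2·6 = 12
gcd(6,3,6,2) = 1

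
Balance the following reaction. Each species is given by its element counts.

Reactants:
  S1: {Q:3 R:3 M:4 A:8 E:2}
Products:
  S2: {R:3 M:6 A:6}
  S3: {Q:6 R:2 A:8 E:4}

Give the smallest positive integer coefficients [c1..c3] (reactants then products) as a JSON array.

Q: 6·3 = 18 | 4·0+3·6 = 18
R: 6·3 = 18 | 4·3+3·2 = 18
M: 6·4 = 24 | 4·6+3·0 = 24
A: 6·8 = 48 | 4·6+3·8 = 48
E: 6·2 = 12 | 4·0+3·4 = 12
gcd(6,4,3) = 1

Coefficients: [6, 4, 3]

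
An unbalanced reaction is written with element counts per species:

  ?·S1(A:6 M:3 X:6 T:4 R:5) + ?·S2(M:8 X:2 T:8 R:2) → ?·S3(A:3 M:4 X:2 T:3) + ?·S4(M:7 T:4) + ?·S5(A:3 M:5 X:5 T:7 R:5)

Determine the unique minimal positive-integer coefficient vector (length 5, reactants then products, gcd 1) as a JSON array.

A: 4·6+5·0 = 24 | 2·3+2·0+6·3 = 24
M: 4·3+5·8 = 52 | 2·4+2·7+6·5 = 52
X: 4·6+5·2 = 34 | 2·2+2·0+6·5 = 34
T: 4·4+5·8 = 56 | 2·3+2·4+6·7 = 56
R: 4·5+5·2 = 30 | 2·0+2·0+6·5 = 30
gcd(4,5,2,2,6) = 1

Coefficients: [4, 5, 2, 2, 6]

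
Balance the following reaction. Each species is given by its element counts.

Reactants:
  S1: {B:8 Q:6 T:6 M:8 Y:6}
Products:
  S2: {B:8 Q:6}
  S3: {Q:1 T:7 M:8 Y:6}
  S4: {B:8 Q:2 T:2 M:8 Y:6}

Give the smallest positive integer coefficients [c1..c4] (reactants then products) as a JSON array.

B: 5·8 = 40 | 4·8+4·0+1·8 = 40
Q: 5·6 = 30 | 4·6+4·1+1·2 = 30
T: 5·6 = 30 | 4·0+4·7+1·2 = 30
M: 5·8 = 40 | 4·0+4·8+1·8 = 40
Y: 5·6 = 30 | 4·0+4·6+1·6 = 30
gcd(5,4,4,1) = 1

Coefficients: [5, 4, 4, 1]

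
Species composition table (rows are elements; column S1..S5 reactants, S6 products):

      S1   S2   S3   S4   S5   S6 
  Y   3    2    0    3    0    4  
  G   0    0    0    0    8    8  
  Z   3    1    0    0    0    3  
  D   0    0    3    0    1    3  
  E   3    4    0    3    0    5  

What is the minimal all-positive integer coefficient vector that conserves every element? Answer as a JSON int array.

Coefficients: [5, 3, 4, 1, 6, 6]

Y: 5·3+3·2+4·0+1·3+6·0 = 24 | 6·4 = 24
G: 5·0+3·0+4·0+1·0+6·8 = 48 | 6·8 = 48
Z: 5·3+3·1+4·0+1·0+6·0 = 18 | 6·3 = 18
D: 5·0+3·0+4·3+1·0+6·1 = 18 | 6·3 = 18
E: 5·3+3·4+4·0+1·3+6·0 = 30 | 6·5 = 30
gcd(5,3,4,1,6,6) = 1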